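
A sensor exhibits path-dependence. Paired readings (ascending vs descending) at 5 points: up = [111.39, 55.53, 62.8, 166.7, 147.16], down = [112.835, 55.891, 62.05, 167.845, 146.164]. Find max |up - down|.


|111.39 - 112.835| = 1.4450
|55.53 - 55.891| = 0.3610
|62.8 - 62.05| = 0.7500
|166.7 - 167.845| = 1.1450
|147.16 - 146.164| = 0.9960
hysteresis = max(diffs) = 1.4450

1.4450


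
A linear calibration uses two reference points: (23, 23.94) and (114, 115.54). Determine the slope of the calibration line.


slope = (y2 - y1) / (x2 - x1)
= (115.54 - 23.94) / (114 - 23)
= 91.6000 / 91
= 1.0066

1.0066


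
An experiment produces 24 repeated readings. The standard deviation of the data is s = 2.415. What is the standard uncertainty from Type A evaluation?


u_A = s / sqrt(n)
u_A = 2.415 / sqrt(24)
u_A = 2.415 / 4.8989795
u_A = 0.4930

0.4930


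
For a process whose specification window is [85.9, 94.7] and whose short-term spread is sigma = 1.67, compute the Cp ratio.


Cp = (USL - LSL) / (6 * sigma)
= (94.7 - 85.9) / (6 * 1.67)
= 8.8000 / 10.0200
= 0.8782

0.8782


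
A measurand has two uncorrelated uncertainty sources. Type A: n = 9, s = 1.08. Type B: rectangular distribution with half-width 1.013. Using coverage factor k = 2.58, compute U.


u_A = s / sqrt(n) = 1.08 / sqrt(9) = 0.36
u_B = half_width / sqrt(3) = 1.013 / sqrt(3) = 0.58485582
uc = sqrt(u_A^2 + u_B^2) = sqrt(0.36^2 + 0.58485582^2) = 0.6867724
U = k * uc = 2.58 * 0.6867724
U = 1.7719

1.7719


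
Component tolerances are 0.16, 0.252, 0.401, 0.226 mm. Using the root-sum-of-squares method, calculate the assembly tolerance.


RSS = sqrt(0.16^2 + 0.252^2 + 0.401^2 + 0.226^2)
= sqrt(0.300981)
= 0.5486

0.5486


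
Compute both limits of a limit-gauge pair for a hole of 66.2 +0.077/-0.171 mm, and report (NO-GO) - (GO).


GO = nominal - lower_tol (smallest hole = maximum material condition)
GO = 66.2 - 0.171 = 66.029
NO-GO = nominal + upper_tol (largest hole = least material condition)
NO-GO = 66.2 + 0.077 = 66.277
spread = NO-GO - GO = 66.277 - 66.029 = 0.2480

0.2480


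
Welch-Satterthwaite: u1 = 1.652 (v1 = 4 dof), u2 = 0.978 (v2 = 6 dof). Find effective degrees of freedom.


uc = sqrt(u1^2 + u2^2) = sqrt(1.652^2 + 0.978^2) = 1.9197885
v_eff = uc^4 / (u1^4/v1 + u2^4/v2)
= 1.9197885^4 / (1.652^4/4 + 0.978^4/6)
= 13.583558 / 2.0144791
v_eff = 6.7430

6.7430


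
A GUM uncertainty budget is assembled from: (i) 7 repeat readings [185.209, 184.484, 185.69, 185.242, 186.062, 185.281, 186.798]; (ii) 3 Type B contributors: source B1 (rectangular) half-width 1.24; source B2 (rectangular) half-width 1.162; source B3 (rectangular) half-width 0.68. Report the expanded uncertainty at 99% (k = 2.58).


mean = (185.209 + 184.484 + 185.69 + 185.242 + 186.062 + 185.281 + 186.798) / 7 = 185.538
s = sqrt(sum((x - mean)^2)/(n-1)) = 0.73689687
u_A = s / sqrt(n) = 0.73689687 / sqrt(7) = 0.27852084
u_B1 = 1.24 / sqrt(3) = 0.71591433
u_B2 = 1.162 / sqrt(3) = 0.67088101
u_B3 = 0.68 / sqrt(3) = 0.39259818
uc = sqrt(0.27852084^2 + 0.71591433^2 + 0.67088101^2 + 0.39259818^2) = 1.0928503
U = k * uc = 2.58 * 1.0928503
U = 2.8196

2.8196


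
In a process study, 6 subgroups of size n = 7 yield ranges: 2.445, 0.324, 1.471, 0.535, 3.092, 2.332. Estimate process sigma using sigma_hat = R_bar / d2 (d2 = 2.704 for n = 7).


R_bar = (2.445 + 0.324 + 1.471 + 0.535 + 3.092 + 2.332) / 6
R_bar = 10.199 / 6 = 1.6998333
sigma_hat = R_bar / d2 = 1.6998333 / 2.704 = 0.6286

0.6286


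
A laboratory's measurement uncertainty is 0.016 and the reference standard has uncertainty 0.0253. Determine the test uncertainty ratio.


TUR = u_lab / u_ref
= 0.016 / 0.0253
= 0.6324

0.6324


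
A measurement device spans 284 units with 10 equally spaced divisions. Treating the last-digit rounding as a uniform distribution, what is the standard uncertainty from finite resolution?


resolution = range / divisions
resolution = 284 / 10 = 28.4
u_res = resolution / (2*sqrt(3))
u_res = 28.4 / 3.4641016
u_res = 8.1984

8.1984


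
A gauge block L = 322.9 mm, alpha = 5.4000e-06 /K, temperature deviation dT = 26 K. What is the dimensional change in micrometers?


dL = L * alpha * dT
= 322.9 * 5.4000e-06 * 26
= 0.0453352 mm
dL_um = 0.0453352 * 1000 = 45.3352 um

45.3352


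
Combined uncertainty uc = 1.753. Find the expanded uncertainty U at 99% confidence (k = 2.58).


U = k * uc
U = 2.58 * 1.753
U = 4.5227

4.5227


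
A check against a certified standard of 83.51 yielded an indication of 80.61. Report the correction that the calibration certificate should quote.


Correction = standard - reading
= 83.51 - 80.61
= 2.9000

2.9000


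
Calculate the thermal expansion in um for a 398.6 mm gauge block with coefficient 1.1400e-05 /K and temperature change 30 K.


dL = L * alpha * dT
= 398.6 * 1.1400e-05 * 30
= 0.1363212 mm
dL_um = 0.1363212 * 1000 = 136.3212 um

136.3212


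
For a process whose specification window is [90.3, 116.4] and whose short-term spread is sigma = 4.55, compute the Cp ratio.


Cp = (USL - LSL) / (6 * sigma)
= (116.4 - 90.3) / (6 * 4.55)
= 26.1000 / 27.3000
= 0.9560

0.9560


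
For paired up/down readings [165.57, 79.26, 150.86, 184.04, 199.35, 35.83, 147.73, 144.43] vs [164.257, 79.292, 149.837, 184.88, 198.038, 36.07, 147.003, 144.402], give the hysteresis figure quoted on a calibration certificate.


|165.57 - 164.257| = 1.3130
|79.26 - 79.292| = 0.0320
|150.86 - 149.837| = 1.0230
|184.04 - 184.88| = 0.8400
|199.35 - 198.038| = 1.3120
|35.83 - 36.07| = 0.2400
|147.73 - 147.003| = 0.7270
|144.43 - 144.402| = 0.0280
hysteresis = max(diffs) = 1.3130

1.3130


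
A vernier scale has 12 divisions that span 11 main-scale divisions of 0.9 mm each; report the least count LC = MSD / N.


LC = MSD / n_div
= 0.9 / 12
= 0.0750

0.0750


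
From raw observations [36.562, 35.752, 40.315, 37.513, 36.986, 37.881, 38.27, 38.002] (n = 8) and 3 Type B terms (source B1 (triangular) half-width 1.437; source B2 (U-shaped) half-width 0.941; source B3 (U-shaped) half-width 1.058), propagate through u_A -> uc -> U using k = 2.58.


mean = (36.562 + 35.752 + 40.315 + 37.513 + 36.986 + 37.881 + 38.27 + 38.002) / 8 = 37.660125
s = sqrt(sum((x - mean)^2)/(n-1)) = 1.3579861
u_A = s / sqrt(n) = 1.3579861 / sqrt(8) = 0.48012059
u_B1 = 1.437 / sqrt(6) = 0.58665279
u_B2 = 0.941 / sqrt(2) = 0.66538748
u_B3 = 1.058 / sqrt(2) = 0.74811897
uc = sqrt(0.48012059^2 + 0.58665279^2 + 0.66538748^2 + 0.74811897^2) = 1.2558263
U = k * uc = 2.58 * 1.2558263
U = 3.2400

3.2400


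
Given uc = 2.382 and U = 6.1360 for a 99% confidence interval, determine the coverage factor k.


k = U / uc
k = 6.1360 / 2.382
k = 2.576

2.576


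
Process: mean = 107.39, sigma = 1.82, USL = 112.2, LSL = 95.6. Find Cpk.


Cpu = (USL - mean) / (3*sigma) = (112.2 - 107.39) / (3*1.82) = 0.8810
Cpl = (mean - LSL) / (3*sigma) = (107.39 - 95.6) / (3*1.82) = 2.1593
Cpk = min(Cpu, Cpl) = 0.8810

0.8810


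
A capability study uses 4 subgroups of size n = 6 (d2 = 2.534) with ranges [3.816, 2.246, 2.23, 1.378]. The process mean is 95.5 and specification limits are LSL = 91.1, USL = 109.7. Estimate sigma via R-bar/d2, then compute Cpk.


R_bar = (3.816 + 2.246 + 2.23 + 1.378) / 4 = 2.4175
sigma = R_bar / d2 = 2.4175 / 2.534 = 0.95402526
Cp = (USL - LSL)/(6*sigma) = (109.7 - 91.1)/(6*0.95402526) = 3.2494
Cpu = (109.7 - 95.5)/(3*0.95402526) = 4.9614
Cpl = (95.5 - 91.1)/(3*0.95402526) = 1.5373
Cpk = min(Cpu, Cpl) = 1.5373

1.5373


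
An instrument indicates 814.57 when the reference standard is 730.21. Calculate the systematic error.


Systematic error = measured - true
= 814.57 - 730.21
= 84.3600

84.3600


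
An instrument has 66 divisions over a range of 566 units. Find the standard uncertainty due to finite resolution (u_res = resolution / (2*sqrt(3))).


resolution = range / divisions
resolution = 566 / 66 = 8.5757576
u_res = resolution / (2*sqrt(3))
u_res = 8.5757576 / 3.4641016
u_res = 2.4756

2.4756


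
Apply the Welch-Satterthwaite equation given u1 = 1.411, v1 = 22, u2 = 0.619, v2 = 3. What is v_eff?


uc = sqrt(u1^2 + u2^2) = sqrt(1.411^2 + 0.619^2) = 1.5408056
v_eff = uc^4 / (u1^4/v1 + u2^4/v2)
= 1.5408056^4 / (1.411^4/22 + 0.619^4/3)
= 5.6362649 / 0.22910865
v_eff = 24.6008

24.6008


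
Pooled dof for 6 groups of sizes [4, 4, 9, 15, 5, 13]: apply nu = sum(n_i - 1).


nu = sum_i (n_i - 1)
nu = ((4 - 1) + (4 - 1) + (9 - 1) + (15 - 1) + (5 - 1) + (13 - 1))
nu = 3 + 3 + 8 + 14 + 4 + 12
nu = 44

44


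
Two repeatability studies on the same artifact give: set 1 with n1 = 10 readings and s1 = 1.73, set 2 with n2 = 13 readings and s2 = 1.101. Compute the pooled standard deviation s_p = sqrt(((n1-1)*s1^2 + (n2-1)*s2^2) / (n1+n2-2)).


s_p = sqrt(((n1-1)*s1^2 + (n2-1)*s2^2) / (n1+n2-2))
numerator = (10-1)*1.73^2 + (13-1)*1.101^2 = 26.9361 + 14.546412 = 41.482512
denominator = 10 + 13 - 2 = 21
s_p^2 = 41.482512 / 21 = 1.9753577
s_p = sqrt(1.9753577) = 1.4055

1.4055


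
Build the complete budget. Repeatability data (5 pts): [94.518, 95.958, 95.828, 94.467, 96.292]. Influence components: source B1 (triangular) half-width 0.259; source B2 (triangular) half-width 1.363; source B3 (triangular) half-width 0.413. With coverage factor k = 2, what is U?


mean = (94.518 + 95.958 + 95.828 + 94.467 + 96.292) / 5 = 95.4126
s = sqrt(sum((x - mean)^2)/(n-1)) = 0.85700513
u_A = s / sqrt(n) = 0.85700513 / sqrt(5) = 0.38326435
u_B1 = 0.259 / sqrt(6) = 0.10573631
u_B2 = 1.363 / sqrt(6) = 0.55644242
u_B3 = 0.413 / sqrt(6) = 0.16860654
uc = sqrt(0.38326435^2 + 0.10573631^2 + 0.55644242^2 + 0.16860654^2) = 0.70436359
U = k * uc = 2 * 0.70436359
U = 1.4087

1.4087


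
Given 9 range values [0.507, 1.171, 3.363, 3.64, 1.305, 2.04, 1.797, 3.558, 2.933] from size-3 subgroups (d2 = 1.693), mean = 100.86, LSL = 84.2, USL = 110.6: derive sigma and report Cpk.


R_bar = (0.507 + 1.171 + 3.363 + 3.64 + 1.305 + 2.04 + 1.797 + 3.558 + 2.933) / 9 = 2.2571111
sigma = R_bar / d2 = 2.2571111 / 1.693 = 1.3332021
Cp = (USL - LSL)/(6*sigma) = (110.6 - 84.2)/(6*1.3332021) = 3.3003
Cpu = (110.6 - 100.86)/(3*1.3332021) = 2.4352
Cpl = (100.86 - 84.2)/(3*1.3332021) = 4.1654
Cpk = min(Cpu, Cpl) = 2.4352

2.4352


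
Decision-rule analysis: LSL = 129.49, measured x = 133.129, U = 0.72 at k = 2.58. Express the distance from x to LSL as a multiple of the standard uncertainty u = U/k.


u = U / k = 0.72 / 2.58 = 0.27906977
margin = |LSL - x| = |129.49 - 133.129| = 3.639
z = margin / u = 3.639 / 0.27906977
z = 13.0397

13.0397


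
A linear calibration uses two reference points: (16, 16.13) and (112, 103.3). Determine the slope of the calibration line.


slope = (y2 - y1) / (x2 - x1)
= (103.3 - 16.13) / (112 - 16)
= 87.1700 / 96
= 0.9080

0.9080


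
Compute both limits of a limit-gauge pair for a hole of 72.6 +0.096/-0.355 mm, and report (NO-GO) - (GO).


GO = nominal - lower_tol (smallest hole = maximum material condition)
GO = 72.6 - 0.355 = 72.245
NO-GO = nominal + upper_tol (largest hole = least material condition)
NO-GO = 72.6 + 0.096 = 72.696
spread = NO-GO - GO = 72.696 - 72.245 = 0.4510

0.4510


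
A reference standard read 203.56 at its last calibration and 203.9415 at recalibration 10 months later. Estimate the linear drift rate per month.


rate = (v2 - v1) / months
= (203.9415 - 203.56) / 10
= 0.3815 / 10
= 0.0381

0.0381


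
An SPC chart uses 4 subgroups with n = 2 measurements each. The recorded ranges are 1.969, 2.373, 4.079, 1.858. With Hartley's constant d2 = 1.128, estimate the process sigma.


R_bar = (1.969 + 2.373 + 4.079 + 1.858) / 4
R_bar = 10.279 / 4 = 2.56975
sigma_hat = R_bar / d2 = 2.56975 / 1.128 = 2.2781

2.2781


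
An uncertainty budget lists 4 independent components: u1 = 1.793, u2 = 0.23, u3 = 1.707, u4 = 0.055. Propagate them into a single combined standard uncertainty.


uc = sqrt(1.793^2 + 0.23^2 + 1.707^2 + 0.055^2)
uc = sqrt(6.184623)
uc = 2.4869

2.4869


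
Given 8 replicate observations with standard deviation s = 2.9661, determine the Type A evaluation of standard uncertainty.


u_A = s / sqrt(n)
u_A = 2.9661 / sqrt(8)
u_A = 2.9661 / 2.8284271
u_A = 1.0487

1.0487


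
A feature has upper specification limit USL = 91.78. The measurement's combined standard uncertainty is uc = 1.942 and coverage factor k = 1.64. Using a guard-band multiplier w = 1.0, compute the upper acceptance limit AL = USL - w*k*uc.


U = k * uc = 1.64 * 1.942 = 3.18488
guard band g = w * U = 1.0 * 3.18488 = 3.18488
AL = USL - g = 91.78 - 3.18488
AL = 88.5951

88.5951


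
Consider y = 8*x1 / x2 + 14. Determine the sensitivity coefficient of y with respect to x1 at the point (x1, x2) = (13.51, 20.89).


y = 8*x1 / x2 + 14
dy/dx1 = 8/x2
Evaluate at x2 = 20.89: c1 = 8 / 20.89
c1 = 0.3830

0.3830


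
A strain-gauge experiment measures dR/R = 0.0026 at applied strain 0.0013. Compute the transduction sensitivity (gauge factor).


GF = (dR/R) / epsilon
= 0.0026 / 0.0013
= 2.0000

2.0000


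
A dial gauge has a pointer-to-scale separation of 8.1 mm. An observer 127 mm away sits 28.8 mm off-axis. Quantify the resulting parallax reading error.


error = h * offset / d
= 8.1 * 28.8 / 127
= 1.8369

1.8369


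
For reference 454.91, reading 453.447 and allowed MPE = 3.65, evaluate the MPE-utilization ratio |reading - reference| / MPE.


e = indication - reference = 453.447 - 454.91 = -1.4630
|e| = 1.4630
ratio = |e| / MPE = 1.4630 / 3.65
ratio = 0.4008

0.4008


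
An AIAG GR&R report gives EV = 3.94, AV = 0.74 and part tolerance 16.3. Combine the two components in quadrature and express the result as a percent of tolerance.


GRR = sqrt(EV^2 + AV^2) = sqrt(3.94^2 + 0.74^2) = 4.0088901
%GRR = GRR / tol * 100 = 4.0088901 / 16.3 * 100
%GRR = 24.5944

24.5944


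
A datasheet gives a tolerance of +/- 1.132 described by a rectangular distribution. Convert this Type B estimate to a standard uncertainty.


u_B = half_width / sqrt(3)
u_B = 1.132 / 1.7320508
u_B = 0.6536

0.6536


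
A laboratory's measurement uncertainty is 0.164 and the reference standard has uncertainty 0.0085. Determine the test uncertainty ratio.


TUR = u_lab / u_ref
= 0.164 / 0.0085
= 19.2941

19.2941


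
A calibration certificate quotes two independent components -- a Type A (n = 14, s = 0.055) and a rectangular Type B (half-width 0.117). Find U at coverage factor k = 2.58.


u_A = s / sqrt(n) = 0.055 / sqrt(14) = 0.014699368
u_B = half_width / sqrt(3) = 0.117 / sqrt(3) = 0.067549981
uc = sqrt(u_A^2 + u_B^2) = sqrt(0.014699368^2 + 0.067549981^2) = 0.069130828
U = k * uc = 2.58 * 0.069130828
U = 0.1784

0.1784


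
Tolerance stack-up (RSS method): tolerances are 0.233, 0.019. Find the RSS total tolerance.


RSS = sqrt(0.233^2 + 0.019^2)
= sqrt(0.05465)
= 0.2338

0.2338


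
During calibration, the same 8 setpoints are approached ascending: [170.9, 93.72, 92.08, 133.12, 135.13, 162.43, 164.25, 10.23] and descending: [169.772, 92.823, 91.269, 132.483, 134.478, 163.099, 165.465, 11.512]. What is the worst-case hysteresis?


|170.9 - 169.772| = 1.1280
|93.72 - 92.823| = 0.8970
|92.08 - 91.269| = 0.8110
|133.12 - 132.483| = 0.6370
|135.13 - 134.478| = 0.6520
|162.43 - 163.099| = 0.6690
|164.25 - 165.465| = 1.2150
|10.23 - 11.512| = 1.2820
hysteresis = max(diffs) = 1.2820

1.2820


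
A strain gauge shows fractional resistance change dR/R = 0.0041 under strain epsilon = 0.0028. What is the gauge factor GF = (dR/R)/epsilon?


GF = (dR/R) / epsilon
= 0.0041 / 0.0028
= 1.4643

1.4643


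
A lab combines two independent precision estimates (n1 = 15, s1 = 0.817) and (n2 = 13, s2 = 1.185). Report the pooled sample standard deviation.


s_p = sqrt(((n1-1)*s1^2 + (n2-1)*s2^2) / (n1+n2-2))
numerator = (15-1)*0.817^2 + (13-1)*1.185^2 = 9.344846 + 16.8507 = 26.195546
denominator = 15 + 13 - 2 = 26
s_p^2 = 26.195546 / 26 = 1.007521
s_p = sqrt(1.007521) = 1.0038

1.0038


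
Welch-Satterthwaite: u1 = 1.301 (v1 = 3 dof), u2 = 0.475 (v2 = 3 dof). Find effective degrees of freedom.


uc = sqrt(u1^2 + u2^2) = sqrt(1.301^2 + 0.475^2) = 1.3850004
v_eff = uc^4 / (u1^4/v1 + u2^4/v2)
= 1.3850004^4 / (1.301^4/3 + 0.475^4/3)
= 3.6795914 / 0.97193493
v_eff = 3.7858

3.7858


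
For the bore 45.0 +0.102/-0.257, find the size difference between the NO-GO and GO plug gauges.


GO = nominal - lower_tol (smallest hole = maximum material condition)
GO = 45.0 - 0.257 = 44.743
NO-GO = nominal + upper_tol (largest hole = least material condition)
NO-GO = 45.0 + 0.102 = 45.102
spread = NO-GO - GO = 45.102 - 44.743 = 0.3590

0.3590


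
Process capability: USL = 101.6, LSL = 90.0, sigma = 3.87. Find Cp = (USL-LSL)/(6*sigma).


Cp = (USL - LSL) / (6 * sigma)
= (101.6 - 90.0) / (6 * 3.87)
= 11.6000 / 23.2200
= 0.4996

0.4996


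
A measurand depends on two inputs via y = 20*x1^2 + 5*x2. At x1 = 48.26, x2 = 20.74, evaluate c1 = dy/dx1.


y = 20*x1^2 + 5*x2
dy/dx1 = 2*20*x1
Evaluate at x1 = 48.26: c1 = 40 * 48.26
c1 = 1930.4000

1930.4000


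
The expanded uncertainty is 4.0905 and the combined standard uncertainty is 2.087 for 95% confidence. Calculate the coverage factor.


k = U / uc
k = 4.0905 / 2.087
k = 1.96

1.96


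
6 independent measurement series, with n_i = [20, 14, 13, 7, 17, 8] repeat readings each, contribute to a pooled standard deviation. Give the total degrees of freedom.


nu = sum_i (n_i - 1)
nu = ((20 - 1) + (14 - 1) + (13 - 1) + (7 - 1) + (17 - 1) + (8 - 1))
nu = 19 + 13 + 12 + 6 + 16 + 7
nu = 73

73


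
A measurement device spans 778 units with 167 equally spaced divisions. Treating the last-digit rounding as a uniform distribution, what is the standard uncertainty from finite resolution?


resolution = range / divisions
resolution = 778 / 167 = 4.6586826
u_res = resolution / (2*sqrt(3))
u_res = 4.6586826 / 3.4641016
u_res = 1.3448

1.3448


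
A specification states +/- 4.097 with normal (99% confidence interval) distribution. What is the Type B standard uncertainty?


u_B = half_width / 2.576
u_B = 4.097 / 2.576
u_B = 1.5905

1.5905


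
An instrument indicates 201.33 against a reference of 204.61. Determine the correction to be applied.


Correction = standard - reading
= 204.61 - 201.33
= 3.2800

3.2800


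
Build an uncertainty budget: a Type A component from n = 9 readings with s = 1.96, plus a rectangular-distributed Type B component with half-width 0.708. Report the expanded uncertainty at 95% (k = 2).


u_A = s / sqrt(n) = 1.96 / sqrt(9) = 0.65333333
u_B = half_width / sqrt(3) = 0.708 / sqrt(3) = 0.40876399
uc = sqrt(u_A^2 + u_B^2) = sqrt(0.65333333^2 + 0.40876399^2) = 0.77067012
U = k * uc = 2 * 0.77067012
U = 1.5413

1.5413


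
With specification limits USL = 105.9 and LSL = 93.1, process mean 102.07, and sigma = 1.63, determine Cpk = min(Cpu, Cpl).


Cpu = (USL - mean) / (3*sigma) = (105.9 - 102.07) / (3*1.63) = 0.7832
Cpl = (mean - LSL) / (3*sigma) = (102.07 - 93.1) / (3*1.63) = 1.8344
Cpk = min(Cpu, Cpl) = 0.7832

0.7832


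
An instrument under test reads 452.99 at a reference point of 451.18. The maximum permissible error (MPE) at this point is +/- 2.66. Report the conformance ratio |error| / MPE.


e = indication - reference = 452.99 - 451.18 = 1.8100
|e| = 1.8100
ratio = |e| / MPE = 1.8100 / 2.66
ratio = 0.6805

0.6805


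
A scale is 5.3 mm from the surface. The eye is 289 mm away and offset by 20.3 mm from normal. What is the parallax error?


error = h * offset / d
= 5.3 * 20.3 / 289
= 0.3723

0.3723


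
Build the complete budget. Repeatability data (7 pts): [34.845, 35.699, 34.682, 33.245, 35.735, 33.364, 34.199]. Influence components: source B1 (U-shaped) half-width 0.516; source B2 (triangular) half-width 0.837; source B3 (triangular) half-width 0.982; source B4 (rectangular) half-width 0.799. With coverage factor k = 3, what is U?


mean = (34.845 + 35.699 + 34.682 + 33.245 + 35.735 + 33.364 + 34.199) / 7 = 34.53842857
s = sqrt(sum((x - mean)^2)/(n-1)) = 1.0050506
u_A = s / sqrt(n) = 1.0050506 / sqrt(7) = 0.37987342
u_B1 = 0.516 / sqrt(2) = 0.3648671
u_B2 = 0.837 / sqrt(6) = 0.34170382
u_B3 = 0.982 / sqrt(6) = 0.40089982
u_B4 = 0.799 / sqrt(3) = 0.46130287
uc = sqrt(0.37987342^2 + 0.3648671^2 + 0.34170382^2 + 0.40089982^2 + 0.46130287^2) = 0.87619308
U = k * uc = 3 * 0.87619308
U = 2.6286

2.6286


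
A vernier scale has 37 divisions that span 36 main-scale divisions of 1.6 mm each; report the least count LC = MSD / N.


LC = MSD / n_div
= 1.6 / 37
= 0.0432

0.0432


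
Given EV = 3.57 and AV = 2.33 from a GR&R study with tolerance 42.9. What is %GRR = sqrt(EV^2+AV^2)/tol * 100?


GRR = sqrt(EV^2 + AV^2) = sqrt(3.57^2 + 2.33^2) = 4.263074
%GRR = GRR / tol * 100 = 4.263074 / 42.9 * 100
%GRR = 9.9372

9.9372


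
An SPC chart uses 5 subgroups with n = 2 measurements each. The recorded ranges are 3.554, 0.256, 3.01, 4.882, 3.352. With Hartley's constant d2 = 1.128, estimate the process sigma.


R_bar = (3.554 + 0.256 + 3.01 + 4.882 + 3.352) / 5
R_bar = 15.054 / 5 = 3.0108
sigma_hat = R_bar / d2 = 3.0108 / 1.128 = 2.6691

2.6691


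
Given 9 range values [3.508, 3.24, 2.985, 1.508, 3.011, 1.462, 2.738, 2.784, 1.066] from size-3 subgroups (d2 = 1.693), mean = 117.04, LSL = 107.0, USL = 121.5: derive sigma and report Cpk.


R_bar = (3.508 + 3.24 + 2.985 + 1.508 + 3.011 + 1.462 + 2.738 + 2.784 + 1.066) / 9 = 2.478
sigma = R_bar / d2 = 2.478 / 1.693 = 1.463674
Cp = (USL - LSL)/(6*sigma) = (121.5 - 107.0)/(6*1.463674) = 1.6511
Cpu = (121.5 - 117.04)/(3*1.463674) = 1.0157
Cpl = (117.04 - 107.0)/(3*1.463674) = 2.2865
Cpk = min(Cpu, Cpl) = 1.0157

1.0157


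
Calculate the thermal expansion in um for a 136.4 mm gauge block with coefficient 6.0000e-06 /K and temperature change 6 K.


dL = L * alpha * dT
= 136.4 * 6.0000e-06 * 6
= 0.0049104 mm
dL_um = 0.0049104 * 1000 = 4.9104 um

4.9104


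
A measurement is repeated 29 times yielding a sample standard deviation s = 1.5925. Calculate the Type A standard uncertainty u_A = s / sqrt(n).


u_A = s / sqrt(n)
u_A = 1.5925 / sqrt(29)
u_A = 1.5925 / 5.3851648
u_A = 0.2957

0.2957


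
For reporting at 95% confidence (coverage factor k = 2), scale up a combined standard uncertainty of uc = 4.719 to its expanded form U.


U = k * uc
U = 2 * 4.719
U = 9.4380

9.4380


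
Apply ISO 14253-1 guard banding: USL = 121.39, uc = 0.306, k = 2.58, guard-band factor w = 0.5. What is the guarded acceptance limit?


U = k * uc = 2.58 * 0.306 = 0.78948
guard band g = w * U = 0.5 * 0.78948 = 0.39474
AL = USL - g = 121.39 - 0.39474
AL = 120.9953

120.9953


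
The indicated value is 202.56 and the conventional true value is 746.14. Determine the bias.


Systematic error = measured - true
= 202.56 - 746.14
= -543.5800

-543.5800


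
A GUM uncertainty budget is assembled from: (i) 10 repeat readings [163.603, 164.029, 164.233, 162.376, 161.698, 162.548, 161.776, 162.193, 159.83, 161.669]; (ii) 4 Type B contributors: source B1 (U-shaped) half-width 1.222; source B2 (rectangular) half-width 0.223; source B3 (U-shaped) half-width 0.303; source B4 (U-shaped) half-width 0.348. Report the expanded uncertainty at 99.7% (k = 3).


mean = (163.603 + 164.029 + 164.233 + 162.376 + 161.698 + 162.548 + 161.776 + 162.193 + 159.83 + 161.669) / 10 = 162.3955
s = sqrt(sum((x - mean)^2)/(n-1)) = 1.3143358
u_A = s / sqrt(n) = 1.3143358 / sqrt(10) = 0.41562947
u_B1 = 1.222 / sqrt(2) = 0.86408449
u_B2 = 0.223 / sqrt(3) = 0.12874911
u_B3 = 0.303 / sqrt(2) = 0.21425335
u_B4 = 0.348 / sqrt(2) = 0.24607316
uc = sqrt(0.41562947^2 + 0.86408449^2 + 0.12874911^2 + 0.21425335^2 + 0.24607316^2) = 1.020991
U = k * uc = 3 * 1.020991
U = 3.0630

3.0630


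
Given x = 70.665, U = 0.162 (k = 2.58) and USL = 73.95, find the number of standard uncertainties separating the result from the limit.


u = U / k = 0.162 / 2.58 = 0.062790698
margin = |USL - x| = |73.95 - 70.665| = 3.285
z = margin / u = 3.285 / 0.062790698
z = 52.3167

52.3167


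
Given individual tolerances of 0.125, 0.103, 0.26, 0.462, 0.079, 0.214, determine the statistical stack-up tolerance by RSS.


RSS = sqrt(0.125^2 + 0.103^2 + 0.26^2 + 0.462^2 + 0.079^2 + 0.214^2)
= sqrt(0.359315)
= 0.5994

0.5994


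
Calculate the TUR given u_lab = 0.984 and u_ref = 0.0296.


TUR = u_lab / u_ref
= 0.984 / 0.0296
= 33.2432

33.2432


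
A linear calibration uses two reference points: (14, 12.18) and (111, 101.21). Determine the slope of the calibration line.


slope = (y2 - y1) / (x2 - x1)
= (101.21 - 12.18) / (111 - 14)
= 89.0300 / 97
= 0.9178

0.9178


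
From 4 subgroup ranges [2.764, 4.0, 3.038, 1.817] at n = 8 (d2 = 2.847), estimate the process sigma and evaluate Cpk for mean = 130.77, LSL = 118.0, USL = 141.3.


R_bar = (2.764 + 4.0 + 3.038 + 1.817) / 4 = 2.90475
sigma = R_bar / d2 = 2.90475 / 2.847 = 1.0202845
Cp = (USL - LSL)/(6*sigma) = (141.3 - 118.0)/(6*1.0202845) = 3.8061
Cpu = (141.3 - 130.77)/(3*1.0202845) = 3.4402
Cpl = (130.77 - 118.0)/(3*1.0202845) = 4.1720
Cpk = min(Cpu, Cpl) = 3.4402

3.4402


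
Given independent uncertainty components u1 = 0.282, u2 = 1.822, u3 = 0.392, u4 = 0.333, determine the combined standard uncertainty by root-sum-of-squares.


uc = sqrt(0.282^2 + 1.822^2 + 0.392^2 + 0.333^2)
uc = sqrt(3.663761)
uc = 1.9141

1.9141


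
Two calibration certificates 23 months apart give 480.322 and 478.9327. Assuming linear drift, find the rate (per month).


rate = (v2 - v1) / months
= (478.9327 - 480.322) / 23
= -1.3893 / 23
= -0.0604

-0.0604


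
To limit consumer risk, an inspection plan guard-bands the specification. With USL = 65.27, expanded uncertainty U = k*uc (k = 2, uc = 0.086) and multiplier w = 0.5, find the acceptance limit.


U = k * uc = 2 * 0.086 = 0.172
guard band g = w * U = 0.5 * 0.172 = 0.086
AL = USL - g = 65.27 - 0.086
AL = 65.1840

65.1840


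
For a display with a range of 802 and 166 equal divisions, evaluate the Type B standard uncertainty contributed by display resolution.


resolution = range / divisions
resolution = 802 / 166 = 4.8313253
u_res = resolution / (2*sqrt(3))
u_res = 4.8313253 / 3.4641016
u_res = 1.3947

1.3947


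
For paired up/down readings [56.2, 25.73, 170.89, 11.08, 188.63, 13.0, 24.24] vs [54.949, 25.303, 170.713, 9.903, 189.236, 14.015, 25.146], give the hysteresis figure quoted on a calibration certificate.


|56.2 - 54.949| = 1.2510
|25.73 - 25.303| = 0.4270
|170.89 - 170.713| = 0.1770
|11.08 - 9.903| = 1.1770
|188.63 - 189.236| = 0.6060
|13.0 - 14.015| = 1.0150
|24.24 - 25.146| = 0.9060
hysteresis = max(diffs) = 1.2510

1.2510


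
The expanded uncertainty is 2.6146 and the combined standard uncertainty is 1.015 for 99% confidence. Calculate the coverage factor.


k = U / uc
k = 2.6146 / 1.015
k = 2.576

2.576


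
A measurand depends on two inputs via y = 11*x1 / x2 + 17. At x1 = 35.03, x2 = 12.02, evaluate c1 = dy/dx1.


y = 11*x1 / x2 + 17
dy/dx1 = 11/x2
Evaluate at x2 = 12.02: c1 = 11 / 12.02
c1 = 0.9151

0.9151


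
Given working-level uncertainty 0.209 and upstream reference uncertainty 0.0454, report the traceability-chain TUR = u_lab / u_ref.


TUR = u_lab / u_ref
= 0.209 / 0.0454
= 4.6035

4.6035


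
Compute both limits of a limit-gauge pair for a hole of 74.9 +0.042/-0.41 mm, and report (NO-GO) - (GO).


GO = nominal - lower_tol (smallest hole = maximum material condition)
GO = 74.9 - 0.41 = 74.49
NO-GO = nominal + upper_tol (largest hole = least material condition)
NO-GO = 74.9 + 0.042 = 74.942
spread = NO-GO - GO = 74.942 - 74.49 = 0.4520

0.4520


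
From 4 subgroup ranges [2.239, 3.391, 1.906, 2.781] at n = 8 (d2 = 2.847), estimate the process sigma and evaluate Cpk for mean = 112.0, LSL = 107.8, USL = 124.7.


R_bar = (2.239 + 3.391 + 1.906 + 2.781) / 4 = 2.57925
sigma = R_bar / d2 = 2.57925 / 2.847 = 0.90595364
Cp = (USL - LSL)/(6*sigma) = (124.7 - 107.8)/(6*0.90595364) = 3.1091
Cpu = (124.7 - 112.0)/(3*0.90595364) = 4.6728
Cpl = (112.0 - 107.8)/(3*0.90595364) = 1.5453
Cpk = min(Cpu, Cpl) = 1.5453

1.5453


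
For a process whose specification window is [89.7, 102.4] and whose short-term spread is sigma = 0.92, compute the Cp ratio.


Cp = (USL - LSL) / (6 * sigma)
= (102.4 - 89.7) / (6 * 0.92)
= 12.7000 / 5.5200
= 2.3007

2.3007


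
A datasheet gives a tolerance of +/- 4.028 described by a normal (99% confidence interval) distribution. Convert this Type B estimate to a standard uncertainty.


u_B = half_width / 2.576
u_B = 4.028 / 2.576
u_B = 1.5637

1.5637


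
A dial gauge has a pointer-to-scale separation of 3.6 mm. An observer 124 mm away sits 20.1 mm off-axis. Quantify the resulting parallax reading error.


error = h * offset / d
= 3.6 * 20.1 / 124
= 0.5835

0.5835


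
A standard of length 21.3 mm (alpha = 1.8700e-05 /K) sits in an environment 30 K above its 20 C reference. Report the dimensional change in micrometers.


dL = L * alpha * dT
= 21.3 * 1.8700e-05 * 30
= 0.0119493 mm
dL_um = 0.0119493 * 1000 = 11.9493 um

11.9493


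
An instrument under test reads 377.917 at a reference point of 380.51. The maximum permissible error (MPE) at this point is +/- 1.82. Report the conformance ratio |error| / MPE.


e = indication - reference = 377.917 - 380.51 = -2.5930
|e| = 2.5930
ratio = |e| / MPE = 2.5930 / 1.82
ratio = 1.4247

1.4247


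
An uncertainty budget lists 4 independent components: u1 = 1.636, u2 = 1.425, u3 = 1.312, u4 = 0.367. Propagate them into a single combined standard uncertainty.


uc = sqrt(1.636^2 + 1.425^2 + 1.312^2 + 0.367^2)
uc = sqrt(6.563154)
uc = 2.5619

2.5619


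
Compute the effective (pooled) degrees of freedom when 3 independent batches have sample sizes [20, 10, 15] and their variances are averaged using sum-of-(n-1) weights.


nu = sum_i (n_i - 1)
nu = ((20 - 1) + (10 - 1) + (15 - 1))
nu = 19 + 9 + 14
nu = 42

42


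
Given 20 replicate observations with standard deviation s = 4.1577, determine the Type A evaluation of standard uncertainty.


u_A = s / sqrt(n)
u_A = 4.1577 / sqrt(20)
u_A = 4.1577 / 4.472136
u_A = 0.9297

0.9297


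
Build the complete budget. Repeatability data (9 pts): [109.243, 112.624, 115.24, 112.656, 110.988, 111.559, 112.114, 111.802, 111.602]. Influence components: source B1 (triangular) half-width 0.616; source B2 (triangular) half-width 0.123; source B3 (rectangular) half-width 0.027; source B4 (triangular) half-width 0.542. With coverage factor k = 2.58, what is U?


mean = (109.243 + 112.624 + 115.24 + 112.656 + 110.988 + 111.559 + 112.114 + 111.802 + 111.602) / 9 = 111.9808889
s = sqrt(sum((x - mean)^2)/(n-1)) = 1.5946905
u_A = s / sqrt(n) = 1.5946905 / sqrt(9) = 0.5315635
u_B1 = 0.616 / sqrt(6) = 0.25148095
u_B2 = 0.123 / sqrt(6) = 0.05021454
u_B3 = 0.027 / sqrt(3) = 0.015588457
u_B4 = 0.542 / sqrt(6) = 0.22127057
uc = sqrt(0.5315635^2 + 0.25148095^2 + 0.05021454^2 + 0.015588457^2 + 0.22127057^2) = 0.63049789
U = k * uc = 2.58 * 0.63049789
U = 1.6267

1.6267


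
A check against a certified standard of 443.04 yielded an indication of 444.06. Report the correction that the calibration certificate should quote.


Correction = standard - reading
= 443.04 - 444.06
= -1.0200

-1.0200


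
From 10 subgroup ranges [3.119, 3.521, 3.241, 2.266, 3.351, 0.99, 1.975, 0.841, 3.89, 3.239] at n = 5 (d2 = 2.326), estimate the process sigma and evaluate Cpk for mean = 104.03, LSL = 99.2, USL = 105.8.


R_bar = (3.119 + 3.521 + 3.241 + 2.266 + 3.351 + 0.99 + 1.975 + 0.841 + 3.89 + 3.239) / 10 = 2.6433
sigma = R_bar / d2 = 2.6433 / 2.326 = 1.1364144
Cp = (USL - LSL)/(6*sigma) = (105.8 - 99.2)/(6*1.1364144) = 0.9680
Cpu = (105.8 - 104.03)/(3*1.1364144) = 0.5192
Cpl = (104.03 - 99.2)/(3*1.1364144) = 1.4167
Cpk = min(Cpu, Cpl) = 0.5192

0.5192


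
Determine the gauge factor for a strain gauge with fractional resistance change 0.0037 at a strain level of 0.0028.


GF = (dR/R) / epsilon
= 0.0037 / 0.0028
= 1.3214

1.3214


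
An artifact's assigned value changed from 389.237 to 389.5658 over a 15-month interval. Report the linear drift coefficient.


rate = (v2 - v1) / months
= (389.5658 - 389.237) / 15
= 0.3288 / 15
= 0.0219

0.0219


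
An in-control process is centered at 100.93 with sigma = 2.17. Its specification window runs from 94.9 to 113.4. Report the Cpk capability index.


Cpu = (USL - mean) / (3*sigma) = (113.4 - 100.93) / (3*2.17) = 1.9155
Cpl = (mean - LSL) / (3*sigma) = (100.93 - 94.9) / (3*2.17) = 0.9263
Cpk = min(Cpu, Cpl) = 0.9263

0.9263


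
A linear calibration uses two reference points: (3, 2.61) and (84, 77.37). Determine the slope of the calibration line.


slope = (y2 - y1) / (x2 - x1)
= (77.37 - 2.61) / (84 - 3)
= 74.7600 / 81
= 0.9230

0.9230


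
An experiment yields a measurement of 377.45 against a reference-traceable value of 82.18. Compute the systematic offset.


Systematic error = measured - true
= 377.45 - 82.18
= 295.2700

295.2700


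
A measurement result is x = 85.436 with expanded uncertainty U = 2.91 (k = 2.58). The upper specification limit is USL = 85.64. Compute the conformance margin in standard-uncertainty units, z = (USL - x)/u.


u = U / k = 2.91 / 2.58 = 1.127907
margin = |USL - x| = |85.64 - 85.436| = 0.204
z = margin / u = 0.204 / 1.127907
z = 0.1809

0.1809


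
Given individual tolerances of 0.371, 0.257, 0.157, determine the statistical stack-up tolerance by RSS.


RSS = sqrt(0.371^2 + 0.257^2 + 0.157^2)
= sqrt(0.228339)
= 0.4778

0.4778


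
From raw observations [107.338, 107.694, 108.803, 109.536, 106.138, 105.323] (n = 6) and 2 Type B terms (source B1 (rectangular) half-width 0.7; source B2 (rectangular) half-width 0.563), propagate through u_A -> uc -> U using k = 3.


mean = (107.338 + 107.694 + 108.803 + 109.536 + 106.138 + 105.323) / 6 = 107.472
s = sqrt(sum((x - mean)^2)/(n-1)) = 1.5809272
u_A = s / sqrt(n) = 1.5809272 / sqrt(6) = 0.64541083
u_B1 = 0.7 / sqrt(3) = 0.40414519
u_B2 = 0.563 / sqrt(3) = 0.3250482
uc = sqrt(0.64541083^2 + 0.40414519^2 + 0.3250482^2) = 0.82797633
U = k * uc = 3 * 0.82797633
U = 2.4839

2.4839


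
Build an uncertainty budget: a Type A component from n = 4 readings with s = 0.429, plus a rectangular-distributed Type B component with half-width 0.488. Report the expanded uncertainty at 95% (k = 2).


u_A = s / sqrt(n) = 0.429 / sqrt(4) = 0.2145
u_B = half_width / sqrt(3) = 0.488 / sqrt(3) = 0.28174693
uc = sqrt(u_A^2 + u_B^2) = sqrt(0.2145^2 + 0.28174693^2) = 0.35410674
U = k * uc = 2 * 0.35410674
U = 0.7082

0.7082


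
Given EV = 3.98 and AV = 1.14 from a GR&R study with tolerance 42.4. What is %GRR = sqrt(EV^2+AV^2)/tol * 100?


GRR = sqrt(EV^2 + AV^2) = sqrt(3.98^2 + 1.14^2) = 4.1400483
%GRR = GRR / tol * 100 = 4.1400483 / 42.4 * 100
%GRR = 9.7643

9.7643


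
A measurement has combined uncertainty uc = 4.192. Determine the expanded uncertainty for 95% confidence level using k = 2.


U = k * uc
U = 2 * 4.192
U = 8.3840

8.3840


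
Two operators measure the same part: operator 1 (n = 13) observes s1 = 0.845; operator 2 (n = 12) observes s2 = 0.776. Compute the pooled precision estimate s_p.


s_p = sqrt(((n1-1)*s1^2 + (n2-1)*s2^2) / (n1+n2-2))
numerator = (13-1)*0.845^2 + (12-1)*0.776^2 = 8.5683 + 6.623936 = 15.192236
denominator = 13 + 12 - 2 = 23
s_p^2 = 15.192236 / 23 = 0.660532
s_p = sqrt(0.660532) = 0.8127

0.8127


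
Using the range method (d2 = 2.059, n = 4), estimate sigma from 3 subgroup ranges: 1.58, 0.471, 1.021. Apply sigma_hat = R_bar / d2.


R_bar = (1.58 + 0.471 + 1.021) / 3
R_bar = 3.072 / 3 = 1.024
sigma_hat = R_bar / d2 = 1.024 / 2.059 = 0.4973

0.4973


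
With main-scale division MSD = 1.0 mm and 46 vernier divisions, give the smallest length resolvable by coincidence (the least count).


LC = MSD / n_div
= 1.0 / 46
= 0.0217

0.0217


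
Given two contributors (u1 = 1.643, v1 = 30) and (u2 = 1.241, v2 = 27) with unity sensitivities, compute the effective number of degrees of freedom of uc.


uc = sqrt(u1^2 + u2^2) = sqrt(1.643^2 + 1.241^2) = 2.0590119
v_eff = uc^4 / (u1^4/v1 + u2^4/v2)
= 2.0590119^4 / (1.643^4/30 + 1.241^4/27)
= 17.973615 / 0.33074711
v_eff = 54.3425

54.3425


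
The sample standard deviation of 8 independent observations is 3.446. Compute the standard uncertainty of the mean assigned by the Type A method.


u_A = s / sqrt(n)
u_A = 3.446 / sqrt(8)
u_A = 3.446 / 2.8284271
u_A = 1.2183

1.2183


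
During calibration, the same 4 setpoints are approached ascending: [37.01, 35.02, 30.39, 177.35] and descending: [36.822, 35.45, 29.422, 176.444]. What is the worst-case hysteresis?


|37.01 - 36.822| = 0.1880
|35.02 - 35.45| = 0.4300
|30.39 - 29.422| = 0.9680
|177.35 - 176.444| = 0.9060
hysteresis = max(diffs) = 0.9680

0.9680


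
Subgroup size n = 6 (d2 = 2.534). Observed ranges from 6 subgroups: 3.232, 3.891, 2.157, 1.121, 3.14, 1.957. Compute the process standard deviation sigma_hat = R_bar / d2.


R_bar = (3.232 + 3.891 + 2.157 + 1.121 + 3.14 + 1.957) / 6
R_bar = 15.498 / 6 = 2.583
sigma_hat = R_bar / d2 = 2.583 / 2.534 = 1.0193

1.0193


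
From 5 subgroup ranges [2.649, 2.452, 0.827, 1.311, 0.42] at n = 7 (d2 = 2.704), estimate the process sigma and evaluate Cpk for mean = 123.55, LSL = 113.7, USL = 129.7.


R_bar = (2.649 + 2.452 + 0.827 + 1.311 + 0.42) / 5 = 1.5318
sigma = R_bar / d2 = 1.5318 / 2.704 = 0.56649408
Cp = (USL - LSL)/(6*sigma) = (129.7 - 113.7)/(6*0.56649408) = 4.7073
Cpu = (129.7 - 123.55)/(3*0.56649408) = 3.6187
Cpl = (123.55 - 113.7)/(3*0.56649408) = 5.7959
Cpk = min(Cpu, Cpl) = 3.6187

3.6187


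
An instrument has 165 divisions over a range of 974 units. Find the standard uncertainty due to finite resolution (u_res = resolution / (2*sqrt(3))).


resolution = range / divisions
resolution = 974 / 165 = 5.9030303
u_res = resolution / (2*sqrt(3))
u_res = 5.9030303 / 3.4641016
u_res = 1.7041

1.7041


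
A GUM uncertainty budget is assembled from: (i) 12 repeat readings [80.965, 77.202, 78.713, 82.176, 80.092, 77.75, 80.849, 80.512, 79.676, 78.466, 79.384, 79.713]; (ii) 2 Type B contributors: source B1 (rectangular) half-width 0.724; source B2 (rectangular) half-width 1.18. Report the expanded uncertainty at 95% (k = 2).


mean = (80.965 + 77.202 + 78.713 + 82.176 + 80.092 + 77.75 + 80.849 + 80.512 + 79.676 + 78.466 + 79.384 + 79.713) / 12 = 79.62483333
s = sqrt(sum((x - mean)^2)/(n-1)) = 1.428166
u_A = s / sqrt(n) = 1.428166 / sqrt(12) = 0.41227601
u_B1 = 0.724 / sqrt(3) = 0.41800159
u_B2 = 1.18 / sqrt(3) = 0.68127332
uc = sqrt(0.41227601^2 + 0.41800159^2 + 0.68127332^2) = 0.89934986
U = k * uc = 2 * 0.89934986
U = 1.7987

1.7987


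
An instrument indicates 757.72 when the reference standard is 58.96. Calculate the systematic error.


Systematic error = measured - true
= 757.72 - 58.96
= 698.7600

698.7600


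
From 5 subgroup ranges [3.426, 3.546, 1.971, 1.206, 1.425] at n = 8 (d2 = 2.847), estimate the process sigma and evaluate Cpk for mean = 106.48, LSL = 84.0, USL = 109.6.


R_bar = (3.426 + 3.546 + 1.971 + 1.206 + 1.425) / 5 = 2.3148
sigma = R_bar / d2 = 2.3148 / 2.847 = 0.81306639
Cp = (USL - LSL)/(6*sigma) = (109.6 - 84.0)/(6*0.81306639) = 5.2476
Cpu = (109.6 - 106.48)/(3*0.81306639) = 1.2791
Cpl = (106.48 - 84.0)/(3*0.81306639) = 9.2161
Cpk = min(Cpu, Cpl) = 1.2791

1.2791


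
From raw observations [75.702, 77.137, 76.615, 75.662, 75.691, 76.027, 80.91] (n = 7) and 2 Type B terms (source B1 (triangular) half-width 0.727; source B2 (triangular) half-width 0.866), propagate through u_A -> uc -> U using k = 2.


mean = (75.702 + 77.137 + 76.615 + 75.662 + 75.691 + 76.027 + 80.91) / 7 = 76.82057143
s = sqrt(sum((x - mean)^2)/(n-1)) = 1.8870166
u_A = s / sqrt(n) = 1.8870166 / sqrt(7) = 0.71322523
u_B1 = 0.727 / sqrt(6) = 0.29679651
u_B2 = 0.866 / sqrt(6) = 0.35354302
uc = sqrt(0.71322523^2 + 0.29679651^2 + 0.35354302^2) = 0.84957111
U = k * uc = 2 * 0.84957111
U = 1.6991

1.6991


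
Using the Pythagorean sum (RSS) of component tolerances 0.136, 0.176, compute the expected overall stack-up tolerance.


RSS = sqrt(0.136^2 + 0.176^2)
= sqrt(0.049472)
= 0.2224

0.2224
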